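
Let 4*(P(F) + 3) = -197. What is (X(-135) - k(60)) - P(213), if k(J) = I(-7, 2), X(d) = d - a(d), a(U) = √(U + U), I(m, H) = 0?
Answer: -331/4 - 3*I*√30 ≈ -82.75 - 16.432*I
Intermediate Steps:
a(U) = √2*√U (a(U) = √(2*U) = √2*√U)
P(F) = -209/4 (P(F) = -3 + (¼)*(-197) = -3 - 197/4 = -209/4)
X(d) = d - √2*√d
k(J) = 0
(X(-135) - k(60)) - P(213) = ((-135 - √2*√(-135)) - 1*0) - 1*(-209/4) = ((-135 - √2*3*I*√15) + 0) + 209/4 = ((-135 - 3*I*√30) + 0) + 209/4 = (-135 - 3*I*√30) + 209/4 = -331/4 - 3*I*√30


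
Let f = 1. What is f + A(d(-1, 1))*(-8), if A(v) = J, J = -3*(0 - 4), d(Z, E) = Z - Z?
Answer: -95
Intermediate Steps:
d(Z, E) = 0
J = 12 (J = -3*(-4) = 12)
A(v) = 12
f + A(d(-1, 1))*(-8) = 1 + 12*(-8) = 1 - 96 = -95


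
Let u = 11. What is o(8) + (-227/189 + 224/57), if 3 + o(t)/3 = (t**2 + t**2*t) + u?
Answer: 6301231/3591 ≈ 1754.7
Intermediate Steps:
o(t) = 24 + 3*t**2 + 3*t**3 (o(t) = -9 + 3*((t**2 + t**2*t) + 11) = -9 + 3*((t**2 + t**3) + 11) = -9 + 3*(11 + t**2 + t**3) = -9 + (33 + 3*t**2 + 3*t**3) = 24 + 3*t**2 + 3*t**3)
o(8) + (-227/189 + 224/57) = (24 + 3*8**2 + 3*8**3) + (-227/189 + 224/57) = (24 + 3*64 + 3*512) + (-227*1/189 + 224*(1/57)) = (24 + 192 + 1536) + (-227/189 + 224/57) = 1752 + 9799/3591 = 6301231/3591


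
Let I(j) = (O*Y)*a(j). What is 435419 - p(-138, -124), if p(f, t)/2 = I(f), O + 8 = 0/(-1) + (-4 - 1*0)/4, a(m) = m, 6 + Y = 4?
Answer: 440387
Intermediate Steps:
Y = -2 (Y = -6 + 4 = -2)
O = -9 (O = -8 + (0/(-1) + (-4 - 1*0)/4) = -8 + (0*(-1) + (-4 + 0)*(1/4)) = -8 + (0 - 4*1/4) = -8 + (0 - 1) = -8 - 1 = -9)
I(j) = 18*j (I(j) = (-9*(-2))*j = 18*j)
p(f, t) = 36*f (p(f, t) = 2*(18*f) = 36*f)
435419 - p(-138, -124) = 435419 - 36*(-138) = 435419 - 1*(-4968) = 435419 + 4968 = 440387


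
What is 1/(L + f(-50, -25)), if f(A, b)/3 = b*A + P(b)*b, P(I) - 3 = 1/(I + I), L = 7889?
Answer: 2/22831 ≈ 8.7600e-5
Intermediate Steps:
P(I) = 3 + 1/(2*I) (P(I) = 3 + 1/(I + I) = 3 + 1/(2*I))
f(A, b) = 3*A*b + 3*b*(3 + 1/(2*b)) (f(A, b) = 3*(b*A + (3 + 1/(2*b))*b) = 3*(A*b + b*(3 + 1/(2*b))) = 3*A*b + 3*b*(3 + 1/(2*b)))
1/(L + f(-50, -25)) = 1/(7889 + (3/2 + 9*(-25) + 3*(-50)*(-25))) = 1/(7889 + (3/2 - 225 + 3750)) = 1/(7889 + 7053/2) = 1/(22831/2) = 2/22831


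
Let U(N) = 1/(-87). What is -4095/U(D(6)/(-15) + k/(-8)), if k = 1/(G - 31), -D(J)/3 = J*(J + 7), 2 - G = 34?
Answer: 356265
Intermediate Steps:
G = -32 (G = 2 - 1*34 = 2 - 34 = -32)
D(J) = -3*J*(7 + J) (D(J) = -3*J*(J + 7) = -3*J*(7 + J))
k = -1/63 (k = 1/(-32 - 31) = 1/(-63) = -1/63 ≈ -0.015873)
U(N) = -1/87
-4095/U(D(6)/(-15) + k/(-8)) = -4095/(-1/87) = -4095*(-87) = 356265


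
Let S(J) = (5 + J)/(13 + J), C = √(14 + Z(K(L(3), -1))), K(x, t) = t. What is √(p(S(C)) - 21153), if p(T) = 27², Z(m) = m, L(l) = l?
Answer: 2*I*√5106 ≈ 142.91*I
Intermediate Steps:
C = √13 (C = √(14 - 1) = √13 ≈ 3.6056)
S(J) = (5 + J)/(13 + J)
p(T) = 729
√(p(S(C)) - 21153) = √(729 - 21153) = √(-20424) = 2*I*√5106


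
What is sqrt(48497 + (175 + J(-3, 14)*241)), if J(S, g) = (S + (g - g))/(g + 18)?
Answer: sqrt(3113562)/8 ≈ 220.57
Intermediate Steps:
J(S, g) = S/(18 + g) (J(S, g) = (S + 0)/(18 + g) = S/(18 + g))
sqrt(48497 + (175 + J(-3, 14)*241)) = sqrt(48497 + (175 - 3/(18 + 14)*241)) = sqrt(48497 + (175 - 3/32*241)) = sqrt(48497 + (175 - 723/32)) = sqrt(48497 + 4877/32) = sqrt(1556781/32) = sqrt(3113562)/8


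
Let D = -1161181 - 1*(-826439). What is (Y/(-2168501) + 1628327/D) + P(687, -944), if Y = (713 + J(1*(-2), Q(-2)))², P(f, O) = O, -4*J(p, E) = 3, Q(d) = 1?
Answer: -5511515654798371/5807106893936 ≈ -949.10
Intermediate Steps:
J(p, E) = -¾ (J(p, E) = -¼*3 = -¾)
D = -334742 (D = -1161181 + 826439 = -334742)
Y = 8116801/16 (Y = (713 - ¾)² = (2849/4)² = 8116801/16 ≈ 5.0730e+5)
(Y/(-2168501) + 1628327/D) + P(687, -944) = ((8116801/16)/(-2168501) + 1628327/(-334742)) - 944 = ((8116801/16)*(-1/2168501) + 1628327*(-1/334742)) - 944 = (-8116801/34696016 - 1628327/334742) - 944 = -29606746922787/5807106893936 - 944 = -5511515654798371/5807106893936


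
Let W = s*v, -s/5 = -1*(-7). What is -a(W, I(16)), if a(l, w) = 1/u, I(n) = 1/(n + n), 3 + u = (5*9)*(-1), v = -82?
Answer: 1/48 ≈ 0.020833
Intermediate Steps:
s = -35 (s = -(-5)*(-7) = -5*7 = -35)
u = -48 (u = -3 + (5*9)*(-1) = -3 + 45*(-1) = -3 - 45 = -48)
I(n) = 1/(2*n)
W = 2870 (W = -35*(-82) = 2870)
a(l, w) = -1/48 (a(l, w) = 1/(-48) = -1/48)
-a(W, I(16)) = -1*(-1/48) = 1/48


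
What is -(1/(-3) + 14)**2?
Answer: -1681/9 ≈ -186.78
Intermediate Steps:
-(1/(-3) + 14)**2 = -(-1/3 + 14)**2 = -(41/3)**2 = -1*1681/9 = -1681/9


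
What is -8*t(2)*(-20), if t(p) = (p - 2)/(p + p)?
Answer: 0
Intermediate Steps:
t(p) = (-2 + p)/(2*p) (t(p) = (-2 + p)/((2*p)) = (-2 + p)*(1/(2*p)) = (-2 + p)/(2*p))
-8*t(2)*(-20) = -4*(-2 + 2)/2*(-20) = -4*0/2*(-20) = -8*0*(-20) = 0*(-20) = 0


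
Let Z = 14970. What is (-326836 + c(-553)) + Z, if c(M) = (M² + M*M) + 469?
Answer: 300221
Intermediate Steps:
c(M) = 469 + 2*M² (c(M) = (M² + M²) + 469 = 2*M² + 469 = 469 + 2*M²)
(-326836 + c(-553)) + Z = (-326836 + (469 + 2*(-553)²)) + 14970 = (-326836 + (469 + 2*305809)) + 14970 = (-326836 + (469 + 611618)) + 14970 = (-326836 + 612087) + 14970 = 285251 + 14970 = 300221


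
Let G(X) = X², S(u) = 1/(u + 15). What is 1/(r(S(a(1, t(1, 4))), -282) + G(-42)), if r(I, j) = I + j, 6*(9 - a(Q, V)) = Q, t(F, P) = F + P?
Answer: 143/211932 ≈ 0.00067475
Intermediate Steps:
a(Q, V) = 9 - Q/6
S(u) = 1/(15 + u)
1/(r(S(a(1, t(1, 4))), -282) + G(-42)) = 1/((1/(15 + (9 - ⅙*1)) - 282) + (-42)²) = 1/((1/(15 + (9 - ⅙)) - 282) + 1764) = 1/((1/(15 + 53/6) - 282) + 1764) = 1/((1/(143/6) - 282) + 1764) = 1/((6/143 - 282) + 1764) = 1/(-40320/143 + 1764) = 1/(211932/143) = 143/211932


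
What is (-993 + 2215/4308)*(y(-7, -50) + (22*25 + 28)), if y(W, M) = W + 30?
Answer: -2569653029/4308 ≈ -5.9648e+5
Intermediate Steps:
y(W, M) = 30 + W
(-993 + 2215/4308)*(y(-7, -50) + (22*25 + 28)) = (-993 + 2215/4308)*((30 - 7) + (22*25 + 28)) = (-993 + 2215*(1/4308))*(23 + (550 + 28)) = (-993 + 2215/4308)*(23 + 578) = -4275629/4308*601 = -2569653029/4308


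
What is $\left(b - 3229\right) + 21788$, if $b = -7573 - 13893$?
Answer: $-2907$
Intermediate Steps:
$b = -21466$
$\left(b - 3229\right) + 21788 = \left(-21466 - 3229\right) + 21788 = -24695 + 21788 = -2907$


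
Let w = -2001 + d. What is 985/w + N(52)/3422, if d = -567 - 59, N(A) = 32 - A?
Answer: -1711605/4494797 ≈ -0.38080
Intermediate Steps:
d = -626
w = -2627 (w = -2001 - 626 = -2627)
985/w + N(52)/3422 = 985/(-2627) + (32 - 1*52)/3422 = 985*(-1/2627) + (32 - 52)*(1/3422) = -985/2627 - 20*1/3422 = -985/2627 - 10/1711 = -1711605/4494797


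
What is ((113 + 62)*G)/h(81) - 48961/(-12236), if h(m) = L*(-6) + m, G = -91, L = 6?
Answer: -38531011/110124 ≈ -349.89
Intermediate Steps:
h(m) = -36 + m (h(m) = 6*(-6) + m = -36 + m)
((113 + 62)*G)/h(81) - 48961/(-12236) = ((113 + 62)*(-91))/(-36 + 81) - 48961/(-12236) = (175*(-91))/45 - 48961*(-1/12236) = -15925*1/45 + 48961/12236 = -3185/9 + 48961/12236 = -38531011/110124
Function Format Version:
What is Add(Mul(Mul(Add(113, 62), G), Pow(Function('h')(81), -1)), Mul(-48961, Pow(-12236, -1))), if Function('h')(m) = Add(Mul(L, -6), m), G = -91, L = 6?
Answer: Rational(-38531011, 110124) ≈ -349.89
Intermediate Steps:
Function('h')(m) = Add(-36, m) (Function('h')(m) = Add(Mul(6, -6), m) = Add(-36, m))
Add(Mul(Mul(Add(113, 62), G), Pow(Function('h')(81), -1)), Mul(-48961, Pow(-12236, -1))) = Add(Mul(Mul(Add(113, 62), -91), Pow(Add(-36, 81), -1)), Mul(-48961, Pow(-12236, -1))) = Add(Mul(Mul(175, -91), Pow(45, -1)), Mul(-48961, Rational(-1, 12236))) = Add(Mul(-15925, Rational(1, 45)), Rational(48961, 12236)) = Add(Rational(-3185, 9), Rational(48961, 12236)) = Rational(-38531011, 110124)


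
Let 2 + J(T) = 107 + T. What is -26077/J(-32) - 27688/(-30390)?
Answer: -395229403/1109235 ≈ -356.31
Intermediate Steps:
J(T) = 105 + T (J(T) = -2 + (107 + T) = 105 + T)
-26077/J(-32) - 27688/(-30390) = -26077/(105 - 32) - 27688/(-30390) = -26077/73 - 27688*(-1/30390) = -26077*1/73 + 13844/15195 = -26077/73 + 13844/15195 = -395229403/1109235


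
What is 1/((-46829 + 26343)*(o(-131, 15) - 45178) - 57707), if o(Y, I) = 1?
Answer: 1/925438315 ≈ 1.0806e-9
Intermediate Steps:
1/((-46829 + 26343)*(o(-131, 15) - 45178) - 57707) = 1/((-46829 + 26343)*(1 - 45178) - 57707) = 1/(-20486*(-45177) - 57707) = 1/(925496022 - 57707) = 1/925438315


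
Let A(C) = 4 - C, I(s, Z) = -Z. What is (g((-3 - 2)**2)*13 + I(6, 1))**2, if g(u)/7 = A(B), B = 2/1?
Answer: 32761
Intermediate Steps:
B = 2 (B = 2*1 = 2)
g(u) = 14 (g(u) = 7*(4 - 1*2) = 7*(4 - 2) = 7*2 = 14)
(g((-3 - 2)**2)*13 + I(6, 1))**2 = (14*13 - 1*1)**2 = (182 - 1)**2 = 181**2 = 32761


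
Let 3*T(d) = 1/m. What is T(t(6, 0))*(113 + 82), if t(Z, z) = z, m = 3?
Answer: 65/3 ≈ 21.667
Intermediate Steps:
T(d) = 1/9 (T(d) = (1/3)/3 = (1/3)*(1/3) = 1/9)
T(t(6, 0))*(113 + 82) = (113 + 82)/9 = (1/9)*195 = 65/3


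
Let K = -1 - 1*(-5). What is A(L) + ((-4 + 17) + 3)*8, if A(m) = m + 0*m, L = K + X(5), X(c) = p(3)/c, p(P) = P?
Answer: 663/5 ≈ 132.60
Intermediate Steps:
K = 4 (K = -1 + 5 = 4)
X(c) = 3/c
L = 23/5 (L = 4 + 3/5 = 23/5 ≈ 4.6000)
A(m) = m (A(m) = m + 0 = m)
A(L) + ((-4 + 17) + 3)*8 = 23/5 + ((-4 + 17) + 3)*8 = 23/5 + (13 + 3)*8 = 23/5 + 16*8 = 23/5 + 128 = 663/5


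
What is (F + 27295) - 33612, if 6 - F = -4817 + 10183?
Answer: -11677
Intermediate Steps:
F = -5360 (F = 6 - (-4817 + 10183) = 6 - 1*5366 = 6 - 5366 = -5360)
(F + 27295) - 33612 = (-5360 + 27295) - 33612 = 21935 - 33612 = -11677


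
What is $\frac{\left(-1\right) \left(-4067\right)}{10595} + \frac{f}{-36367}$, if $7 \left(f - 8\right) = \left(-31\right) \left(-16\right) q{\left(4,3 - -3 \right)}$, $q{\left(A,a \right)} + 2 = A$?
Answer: $\frac{1024228563}{2697158555} \approx 0.37974$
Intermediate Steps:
$q{\left(A,a \right)} = -2 + A$
$f = \frac{1048}{7}$ ($f = 8 + \frac{\left(-31\right) \left(-16\right) \left(-2 + 4\right)}{7} = 8 + \frac{496 \cdot 2}{7} = 8 + \frac{1}{7} \cdot 992 = 8 + \frac{992}{7} = \frac{1048}{7} \approx 149.71$)
$\frac{\left(-1\right) \left(-4067\right)}{10595} + \frac{f}{-36367} = \frac{\left(-1\right) \left(-4067\right)}{10595} + \frac{1048}{7 \left(-36367\right)} = 4067 \cdot \frac{1}{10595} + \frac{1048}{7} \left(- \frac{1}{36367}\right) = \frac{4067}{10595} - \frac{1048}{254569} = \frac{1024228563}{2697158555}$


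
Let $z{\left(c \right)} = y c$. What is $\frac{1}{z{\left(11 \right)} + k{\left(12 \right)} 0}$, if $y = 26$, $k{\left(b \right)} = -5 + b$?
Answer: $\frac{1}{286} \approx 0.0034965$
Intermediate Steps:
$z{\left(c \right)} = 26 c$
$\frac{1}{z{\left(11 \right)} + k{\left(12 \right)} 0} = \frac{1}{26 \cdot 11 + \left(-5 + 12\right) 0} = \frac{1}{286 + 7 \cdot 0} = \frac{1}{286 + 0} = \frac{1}{286}$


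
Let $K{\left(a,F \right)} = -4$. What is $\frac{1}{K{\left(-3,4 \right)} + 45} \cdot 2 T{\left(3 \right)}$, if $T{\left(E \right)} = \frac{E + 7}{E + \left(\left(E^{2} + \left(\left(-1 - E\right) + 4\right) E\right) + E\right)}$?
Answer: $\frac{4}{123} \approx 0.03252$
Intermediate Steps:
$T{\left(E \right)} = \frac{7 + E}{E^{2} + 2 E + E \left(3 - E\right)}$ ($T{\left(E \right)} = \frac{7 + E}{E + \left(\left(E^{2} + \left(3 - E\right) E\right) + E\right)} = \frac{7 + E}{E + \left(\left(E^{2} + E \left(3 - E\right)\right) + E\right)} = \frac{7 + E}{E + \left(E + E^{2} + E \left(3 - E\right)\right)} = \frac{7 + E}{E^{2} + 2 E + E \left(3 - E\right)}$)
$\frac{1}{K{\left(-3,4 \right)} + 45} \cdot 2 T{\left(3 \right)} = \frac{1}{-4 + 45} \cdot 2 \frac{7 + 3}{5 \cdot 3} = \frac{1}{41} \cdot 2 \cdot \frac{1}{5} \cdot \frac{1}{3} \cdot 10 = \frac{1}{41} \cdot 2 \cdot \frac{2}{3} = \frac{2}{41} \cdot \frac{2}{3} = \frac{4}{123}$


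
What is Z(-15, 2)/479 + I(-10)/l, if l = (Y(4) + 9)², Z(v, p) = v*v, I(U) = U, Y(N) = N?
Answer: 33235/80951 ≈ 0.41056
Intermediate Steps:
Z(v, p) = v²
l = 169 (l = (4 + 9)² = 13² = 169)
Z(-15, 2)/479 + I(-10)/l = (-15)²/479 - 10/169 = 225*(1/479) - 10*1/169 = 225/479 - 10/169 = 33235/80951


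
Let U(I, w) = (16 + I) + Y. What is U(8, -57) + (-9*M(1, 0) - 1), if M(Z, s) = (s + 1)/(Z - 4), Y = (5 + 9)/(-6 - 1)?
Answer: 24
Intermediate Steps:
Y = -2 (Y = 14/(-7) = 14*(-1/7) = -2)
M(Z, s) = (1 + s)/(-4 + Z)
U(I, w) = 14 + I (U(I, w) = (16 + I) - 2 = 14 + I)
U(8, -57) + (-9*M(1, 0) - 1) = (14 + 8) + (-9*(1 + 0)/(-4 + 1) - 1) = 22 + (-9/(-3) - 1) = 22 + (-(-3) - 1) = 22 + (-9*(-1/3) - 1) = 22 + (3 - 1) = 22 + 2 = 24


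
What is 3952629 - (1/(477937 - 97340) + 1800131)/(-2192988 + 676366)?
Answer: 1140772122681071647/288610891667 ≈ 3.9526e+6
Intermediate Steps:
3952629 - (1/(477937 - 97340) + 1800131)/(-2192988 + 676366) = 3952629 - (1/380597 + 1800131)/(-1516622) = 3952629 - (1/380597 + 1800131)*(-1)/1516622 = 3952629 - 685124458208*(-1)/(380597*1516622) = 3952629 - 1*(-342562229104/288610891667) = 3952629 + 342562229104/288610891667 = 1140772122681071647/288610891667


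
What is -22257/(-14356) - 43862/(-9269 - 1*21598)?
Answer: 1316689691/443126652 ≈ 2.9714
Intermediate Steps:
-22257/(-14356) - 43862/(-9269 - 1*21598) = -22257*(-1/14356) - 43862/(-9269 - 21598) = 22257/14356 - 43862/(-30867) = 22257/14356 - 43862*(-1/30867) = 22257/14356 + 43862/30867 = 1316689691/443126652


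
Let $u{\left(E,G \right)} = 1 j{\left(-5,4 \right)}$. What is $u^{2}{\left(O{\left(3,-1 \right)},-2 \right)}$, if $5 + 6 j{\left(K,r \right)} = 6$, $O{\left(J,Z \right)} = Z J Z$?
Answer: $\frac{1}{36} \approx 0.027778$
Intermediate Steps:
$O{\left(J,Z \right)} = J Z^{2}$ ($O{\left(J,Z \right)} = J Z Z = J Z^{2}$)
$j{\left(K,r \right)} = \frac{1}{6}$ ($j{\left(K,r \right)} = - \frac{5}{6} + \frac{1}{6} \cdot 6 = - \frac{5}{6} + 1 = \frac{1}{6}$)
$u{\left(E,G \right)} = \frac{1}{6}$ ($u{\left(E,G \right)} = 1 \cdot \frac{1}{6} = \frac{1}{6}$)
$u^{2}{\left(O{\left(3,-1 \right)},-2 \right)} = \left(\frac{1}{6}\right)^{2} = \frac{1}{36}$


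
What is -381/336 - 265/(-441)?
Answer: -3761/7056 ≈ -0.53302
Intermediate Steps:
-381/336 - 265/(-441) = -381*1/336 - 265*(-1/441) = -127/112 + 265/441 = -3761/7056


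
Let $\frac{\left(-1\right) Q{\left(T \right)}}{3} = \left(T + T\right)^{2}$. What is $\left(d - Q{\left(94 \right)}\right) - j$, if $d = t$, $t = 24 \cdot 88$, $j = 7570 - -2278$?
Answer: $98296$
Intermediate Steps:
$j = 9848$ ($j = 7570 + 2278 = 9848$)
$t = 2112$
$Q{\left(T \right)} = - 12 T^{2}$ ($Q{\left(T \right)} = - 3 \left(T + T\right)^{2} = - 3 \left(2 T\right)^{2} = - 3 \cdot 4 T^{2} = - 12 T^{2}$)
$d = 2112$
$\left(d - Q{\left(94 \right)}\right) - j = \left(2112 - - 12 \cdot 94^{2}\right) - 9848 = \left(2112 - \left(-12\right) 8836\right) - 9848 = \left(2112 - -106032\right) - 9848 = \left(2112 + 106032\right) - 9848 = 108144 - 9848 = 98296$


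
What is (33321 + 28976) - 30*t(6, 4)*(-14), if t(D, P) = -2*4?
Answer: 58937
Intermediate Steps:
t(D, P) = -8
(33321 + 28976) - 30*t(6, 4)*(-14) = (33321 + 28976) - 30*(-8)*(-14) = 62297 + 240*(-14) = 62297 - 3360 = 58937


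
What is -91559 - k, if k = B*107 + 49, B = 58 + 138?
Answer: -112580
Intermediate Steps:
B = 196
k = 21021 (k = 196*107 + 49 = 20972 + 49 = 21021)
-91559 - k = -91559 - 1*21021 = -91559 - 21021 = -112580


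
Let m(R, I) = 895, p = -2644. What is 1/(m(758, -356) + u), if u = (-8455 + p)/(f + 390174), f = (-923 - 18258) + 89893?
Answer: 460886/412481871 ≈ 0.0011173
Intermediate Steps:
f = 70712 (f = -19181 + 89893 = 70712)
u = -11099/460886 (u = (-8455 - 2644)/(70712 + 390174) = -11099/460886 ≈ -0.024082)
1/(m(758, -356) + u) = 1/(895 - 11099/460886) = 1/(412481871/460886) = 460886/412481871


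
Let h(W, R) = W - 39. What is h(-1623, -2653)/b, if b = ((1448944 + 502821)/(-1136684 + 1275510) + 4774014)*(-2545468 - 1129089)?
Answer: 230728812/2435346528699912253 ≈ 9.4742e-11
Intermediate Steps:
h(W, R) = -39 + W
b = -2435346528699912253/138826 (b = (1951765/138826 + 4774014)*(-3674557) = (662759219329/138826)*(-3674557) = -2435346528699912253/138826 ≈ -1.7542e+13)
h(-1623, -2653)/b = (-39 - 1623)/(-2435346528699912253/138826) = -1662*(-138826/2435346528699912253) = 230728812/2435346528699912253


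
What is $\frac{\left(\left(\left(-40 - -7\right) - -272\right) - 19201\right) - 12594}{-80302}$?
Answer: $\frac{15778}{40151} \approx 0.39297$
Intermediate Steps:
$\frac{\left(\left(\left(-40 - -7\right) - -272\right) - 19201\right) - 12594}{-80302} = \left(\left(\left(\left(-40 + 7\right) + 272\right) - 19201\right) - 12594\right) \left(- \frac{1}{80302}\right) = \left(\left(\left(-33 + 272\right) - 19201\right) - 12594\right) \left(- \frac{1}{80302}\right) = \left(\left(239 - 19201\right) - 12594\right) \left(- \frac{1}{80302}\right) = \left(-18962 - 12594\right) \left(- \frac{1}{80302}\right) = \left(-31556\right) \left(- \frac{1}{80302}\right) = \frac{15778}{40151}$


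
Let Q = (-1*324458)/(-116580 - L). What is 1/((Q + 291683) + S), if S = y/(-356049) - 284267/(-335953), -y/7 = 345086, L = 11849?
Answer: 15362128549256013/4481027774419398450586 ≈ 3.4283e-6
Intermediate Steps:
Q = 324458/128429 (Q = (-1*324458)/(-116580 - 1*11849) = -324458/(-116580 - 11849) = -324458/(-128429) = -324458*(-1/128429) = 324458/128429 ≈ 2.5264)
y = -2415602 (y = -7*345086 = -2415602)
S = 912741719789/119615729697 (S = -2415602/(-356049) - 284267/(-335953) = -2415602*(-1/356049) - 284267*(-1/335953) = 2415602/356049 + 284267/335953 = 912741719789/119615729697 ≈ 7.6306)
1/((Q + 291683) + S) = 1/((324458/128429 + 291683) + 912741719789/119615729697) = 1/(37460880465/128429 + 912741719789/119615729697) = 1/(4481027774419398450586/15362128549256013) = 15362128549256013/4481027774419398450586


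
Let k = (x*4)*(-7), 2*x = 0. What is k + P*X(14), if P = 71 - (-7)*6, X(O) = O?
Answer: 1582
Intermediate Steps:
x = 0 (x = (1/2)*0 = 0)
k = 0 (k = (0*4)*(-7) = 0*(-7) = 0)
P = 113 (P = 71 - 1*(-42) = 71 + 42 = 113)
k + P*X(14) = 0 + 113*14 = 0 + 1582 = 1582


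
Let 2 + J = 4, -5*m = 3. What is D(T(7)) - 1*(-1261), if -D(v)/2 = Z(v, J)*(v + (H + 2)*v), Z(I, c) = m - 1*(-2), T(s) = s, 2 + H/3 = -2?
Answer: 7187/5 ≈ 1437.4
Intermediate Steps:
H = -12 (H = -6 + 3*(-2) = -6 - 6 = -12)
m = -⅗ (m = -⅕*3 = -⅗ ≈ -0.60000)
J = 2 (J = -2 + 4 = 2)
Z(I, c) = 7/5 (Z(I, c) = -⅗ - 1*(-2) = -⅗ + 2 = 7/5)
D(v) = 126*v/5 (D(v) = -14*(v + (-12 + 2)*v)/5 = -14*(v - 10*v)/5 = -14*(-9*v)/5 = -(-126)*v/5 = 126*v/5)
D(T(7)) - 1*(-1261) = (126/5)*7 - 1*(-1261) = 882/5 + 1261 = 7187/5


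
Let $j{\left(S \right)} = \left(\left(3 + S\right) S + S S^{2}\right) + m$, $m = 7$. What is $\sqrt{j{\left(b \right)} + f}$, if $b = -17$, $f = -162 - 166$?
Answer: $2 i \sqrt{1249} \approx 70.682 i$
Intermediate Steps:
$f = -328$ ($f = -162 - 166 = -328$)
$j{\left(S \right)} = 7 + S^{3} + S \left(3 + S\right)$ ($j{\left(S \right)} = \left(\left(3 + S\right) S + S S^{2}\right) + 7 = \left(S \left(3 + S\right) + S^{3}\right) + 7 = \left(S^{3} + S \left(3 + S\right)\right) + 7 = 7 + S^{3} + S \left(3 + S\right)$)
$\sqrt{j{\left(b \right)} + f} = \sqrt{\left(7 + \left(-17\right)^{2} + \left(-17\right)^{3} + 3 \left(-17\right)\right) - 328} = \sqrt{\left(7 + 289 - 4913 - 51\right) - 328} = \sqrt{-4668 - 328} = \sqrt{-4996} = 2 i \sqrt{1249}$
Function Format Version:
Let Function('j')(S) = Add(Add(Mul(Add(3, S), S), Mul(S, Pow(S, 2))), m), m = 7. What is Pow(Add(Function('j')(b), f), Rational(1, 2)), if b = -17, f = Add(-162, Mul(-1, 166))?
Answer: Mul(2, I, Pow(1249, Rational(1, 2))) ≈ Mul(70.682, I)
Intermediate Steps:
f = -328 (f = Add(-162, -166) = -328)
Function('j')(S) = Add(7, Pow(S, 3), Mul(S, Add(3, S))) (Function('j')(S) = Add(Add(Mul(Add(3, S), S), Mul(S, Pow(S, 2))), 7) = Add(Add(Mul(S, Add(3, S)), Pow(S, 3)), 7) = Add(Add(Pow(S, 3), Mul(S, Add(3, S))), 7) = Add(7, Pow(S, 3), Mul(S, Add(3, S))))
Pow(Add(Function('j')(b), f), Rational(1, 2)) = Pow(Add(Add(7, Pow(-17, 2), Pow(-17, 3), Mul(3, -17)), -328), Rational(1, 2)) = Pow(Add(Add(7, 289, -4913, -51), -328), Rational(1, 2)) = Pow(Add(-4668, -328), Rational(1, 2)) = Pow(-4996, Rational(1, 2)) = Mul(2, I, Pow(1249, Rational(1, 2)))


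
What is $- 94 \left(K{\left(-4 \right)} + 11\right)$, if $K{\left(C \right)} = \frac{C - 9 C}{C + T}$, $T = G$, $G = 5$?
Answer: $-4042$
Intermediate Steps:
$T = 5$
$K{\left(C \right)} = - \frac{8 C}{5 + C}$ ($K{\left(C \right)} = \frac{C - 9 C}{C + 5} = \frac{\left(-8\right) C}{5 + C} = - \frac{8 C}{5 + C}$)
$- 94 \left(K{\left(-4 \right)} + 11\right) = - 94 \left(\left(-8\right) \left(-4\right) \frac{1}{5 - 4} + 11\right) = - 94 \left(\left(-8\right) \left(-4\right) 1^{-1} + 11\right) = - 94 \left(\left(-8\right) \left(-4\right) 1 + 11\right) = - 94 \left(32 + 11\right) = \left(-94\right) 43 = -4042$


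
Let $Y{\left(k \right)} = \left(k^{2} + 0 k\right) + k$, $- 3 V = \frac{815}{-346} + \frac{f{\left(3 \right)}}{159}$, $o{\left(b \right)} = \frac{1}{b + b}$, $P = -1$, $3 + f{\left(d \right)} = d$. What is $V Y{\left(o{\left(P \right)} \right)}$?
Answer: $- \frac{815}{4152} \approx -0.19629$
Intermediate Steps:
$f{\left(d \right)} = -3 + d$
$o{\left(b \right)} = \frac{1}{2 b}$
$V = \frac{815}{1038}$ ($V = - \frac{\frac{815}{-346} + \frac{-3 + 3}{159}}{3} = - \frac{815 \left(- \frac{1}{346}\right) + 0 \cdot \frac{1}{159}}{3} = - \frac{- \frac{815}{346} + 0}{3} = \left(- \frac{1}{3}\right) \left(- \frac{815}{346}\right) = \frac{815}{1038} \approx 0.78516$)
$Y{\left(k \right)} = k + k^{2}$ ($Y{\left(k \right)} = \left(k^{2} + 0\right) + k = k^{2} + k = k + k^{2}$)
$V Y{\left(o{\left(P \right)} \right)} = \frac{815 \frac{1}{2 \left(-1\right)} \left(1 + \frac{1}{2 \left(-1\right)}\right)}{1038} = \frac{815 \cdot \frac{1}{2} \left(-1\right) \left(1 + \frac{1}{2} \left(-1\right)\right)}{1038} = \frac{815 \left(- \frac{1 - \frac{1}{2}}{2}\right)}{1038} = \frac{815 \left(\left(- \frac{1}{2}\right) \frac{1}{2}\right)}{1038} = \frac{815}{1038} \left(- \frac{1}{4}\right) = - \frac{815}{4152}$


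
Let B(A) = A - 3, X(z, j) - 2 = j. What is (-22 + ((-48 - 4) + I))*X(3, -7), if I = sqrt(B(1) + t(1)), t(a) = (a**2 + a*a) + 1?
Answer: 365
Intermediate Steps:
t(a) = 1 + 2*a**2 (t(a) = (a**2 + a**2) + 1 = 2*a**2 + 1 = 1 + 2*a**2)
X(z, j) = 2 + j
B(A) = -3 + A
I = 1 (I = sqrt((-3 + 1) + (1 + 2*1**2)) = sqrt(-2 + (1 + 2*1)) = sqrt(-2 + (1 + 2)) = sqrt(-2 + 3) = sqrt(1) = 1)
(-22 + ((-48 - 4) + I))*X(3, -7) = (-22 + ((-48 - 4) + 1))*(2 - 7) = (-22 + (-52 + 1))*(-5) = (-22 - 51)*(-5) = -73*(-5) = 365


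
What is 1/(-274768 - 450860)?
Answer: -1/725628 ≈ -1.3781e-6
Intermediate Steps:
1/(-274768 - 450860) = 1/(-725628) = -1/725628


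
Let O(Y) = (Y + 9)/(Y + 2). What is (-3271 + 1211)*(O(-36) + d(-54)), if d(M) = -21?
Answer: 707610/17 ≈ 41624.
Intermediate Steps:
O(Y) = (9 + Y)/(2 + Y)
(-3271 + 1211)*(O(-36) + d(-54)) = (-3271 + 1211)*((9 - 36)/(2 - 36) - 21) = -2060*(-27/(-34) - 21) = -2060*(-1/34*(-27) - 21) = -2060*(27/34 - 21) = -2060*(-687/34) = 707610/17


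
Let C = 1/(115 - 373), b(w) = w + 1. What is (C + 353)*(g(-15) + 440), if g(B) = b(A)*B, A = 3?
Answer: 17303870/129 ≈ 1.3414e+5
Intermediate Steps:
b(w) = 1 + w
g(B) = 4*B (g(B) = (1 + 3)*B = 4*B)
C = -1/258 (C = 1/(-258) = -1/258 ≈ -0.0038760)
(C + 353)*(g(-15) + 440) = (-1/258 + 353)*(4*(-15) + 440) = 91073*(-60 + 440)/258 = (91073/258)*380 = 17303870/129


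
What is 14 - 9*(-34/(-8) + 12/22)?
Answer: -1283/44 ≈ -29.159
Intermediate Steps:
14 - 9*(-34/(-8) + 12/22) = 14 - 9*(-34*(-⅛) + 12*(1/22)) = 14 - 9*(17/4 + 6/11) = 14 - 9*211/44 = 14 - 1899/44 = -1283/44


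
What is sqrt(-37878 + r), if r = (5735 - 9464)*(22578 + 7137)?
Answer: I*sqrt(110845113) ≈ 10528.0*I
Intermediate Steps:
r = -110807235 (r = -3729*29715 = -110807235)
sqrt(-37878 + r) = sqrt(-37878 - 110807235) = sqrt(-110845113) = I*sqrt(110845113)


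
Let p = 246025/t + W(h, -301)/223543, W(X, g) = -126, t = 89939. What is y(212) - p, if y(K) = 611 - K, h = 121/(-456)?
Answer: 7967002482662/20105233877 ≈ 396.27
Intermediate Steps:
h = -121/456 (h = 121*(-1/456) = -121/456 ≈ -0.26535)
p = 54985834261/20105233877 (p = 246025/89939 - 126/223543 = 54985834261/20105233877 ≈ 2.7349)
y(212) - p = (611 - 1*212) - 1*54985834261/20105233877 = (611 - 212) - 54985834261/20105233877 = 399 - 54985834261/20105233877 = 7967002482662/20105233877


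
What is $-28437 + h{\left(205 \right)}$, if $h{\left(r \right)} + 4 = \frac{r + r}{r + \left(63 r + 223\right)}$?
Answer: $- \frac{379487853}{13343} \approx -28441.0$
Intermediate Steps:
$h{\left(r \right)} = -4 + \frac{2 r}{223 + 64 r}$ ($h{\left(r \right)} = -4 + \frac{r + r}{r + \left(63 r + 223\right)} = -4 + \frac{2 r}{r + \left(223 + 63 r\right)} = -4 + \frac{2 r}{223 + 64 r}$)
$-28437 + h{\left(205 \right)} = -28437 + \frac{2 \left(-446 - 26035\right)}{223 + 64 \cdot 205} = -28437 + \frac{2 \left(-446 - 26035\right)}{223 + 13120} = -28437 + 2 \cdot \frac{1}{13343} \left(-26481\right) = -28437 - \frac{52962}{13343} = - \frac{379487853}{13343}$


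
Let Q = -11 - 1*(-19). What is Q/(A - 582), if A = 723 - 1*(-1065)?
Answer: 4/603 ≈ 0.0066335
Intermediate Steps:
Q = 8 (Q = -11 + 19 = 8)
A = 1788 (A = 723 + 1065 = 1788)
Q/(A - 582) = 8/(1788 - 582) = 8/1206 = (1/1206)*8 = 4/603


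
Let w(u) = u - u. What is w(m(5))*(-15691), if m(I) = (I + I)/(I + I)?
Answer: 0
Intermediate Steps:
m(I) = 1 (m(I) = (2*I)/((2*I)) = (2*I)*(1/(2*I)) = 1)
w(u) = 0
w(m(5))*(-15691) = 0*(-15691) = 0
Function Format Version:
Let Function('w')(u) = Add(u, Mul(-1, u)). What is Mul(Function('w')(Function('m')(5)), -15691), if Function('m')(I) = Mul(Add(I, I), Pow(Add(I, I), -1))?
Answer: 0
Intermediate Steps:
Function('m')(I) = 1 (Function('m')(I) = Mul(Mul(2, I), Pow(Mul(2, I), -1)) = Mul(Mul(2, I), Mul(Rational(1, 2), Pow(I, -1))) = 1)
Function('w')(u) = 0
Mul(Function('w')(Function('m')(5)), -15691) = Mul(0, -15691) = 0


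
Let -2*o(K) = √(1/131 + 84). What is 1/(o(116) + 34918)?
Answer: 18297032/638895752371 + 2*√1441655/638895752371 ≈ 2.8642e-5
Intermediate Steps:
o(K) = -√1441655/262 (o(K) = -√(1/131 + 84)/2 = -√1441655/262)
1/(o(116) + 34918) = 1/(-√1441655/262 + 34918) = 1/(34918 - √1441655/262)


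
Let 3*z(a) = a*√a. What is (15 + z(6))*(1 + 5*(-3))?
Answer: -210 - 28*√6 ≈ -278.59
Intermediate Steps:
z(a) = a^(3/2)/3 (z(a) = (a*√a)/3 = a^(3/2)/3)
(15 + z(6))*(1 + 5*(-3)) = (15 + 6^(3/2)/3)*(1 + 5*(-3)) = (15 + (6*√6)/3)*(1 - 15) = (15 + 2*√6)*(-14) = -210 - 28*√6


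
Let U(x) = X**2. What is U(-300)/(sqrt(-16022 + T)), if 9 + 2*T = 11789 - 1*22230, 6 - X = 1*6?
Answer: 0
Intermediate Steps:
X = 0 (X = 6 - 6 = 0)
U(x) = 0 (U(x) = 0**2 = 0)
T = -5225 (T = -9/2 + (11789 - 1*22230)/2 = -9/2 + (11789 - 22230)/2 = -9/2 + (1/2)*(-10441) = -9/2 - 10441/2 = -5225)
U(-300)/(sqrt(-16022 + T)) = 0/(sqrt(-16022 - 5225)) = 0/(sqrt(-21247)) = 0/((I*sqrt(21247))) = 0*(-I*sqrt(21247)/21247) = 0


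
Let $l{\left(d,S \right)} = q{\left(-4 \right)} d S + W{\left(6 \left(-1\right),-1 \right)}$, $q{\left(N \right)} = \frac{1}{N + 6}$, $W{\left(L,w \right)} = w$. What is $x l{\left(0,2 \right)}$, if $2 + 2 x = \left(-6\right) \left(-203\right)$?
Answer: $-608$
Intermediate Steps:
$x = 608$ ($x = -1 + \frac{\left(-6\right) \left(-203\right)}{2} = -1 + \frac{1}{2} \cdot 1218 = -1 + 609 = 608$)
$q{\left(N \right)} = \frac{1}{6 + N}$
$l{\left(d,S \right)} = -1 + \frac{S d}{2}$ ($l{\left(d,S \right)} = \frac{d}{6 - 4} S - 1 = \frac{d}{2} S - 1 = \frac{S d}{2} - 1 = -1 + \frac{S d}{2}$)
$x l{\left(0,2 \right)} = 608 \left(-1 + \frac{1}{2} \cdot 2 \cdot 0\right) = 608 \left(-1 + 0\right) = 608 \left(-1\right) = -608$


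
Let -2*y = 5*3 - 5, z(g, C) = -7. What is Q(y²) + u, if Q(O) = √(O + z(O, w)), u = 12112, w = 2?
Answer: 12112 + 3*√2 ≈ 12116.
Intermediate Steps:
y = -5 (y = -(5*3 - 5)/2 = -(15 - 5)/2 = -½*10 = -5)
Q(O) = √(-7 + O) (Q(O) = √(O - 7) = √(-7 + O))
Q(y²) + u = √(-7 + (-5)²) + 12112 = √(-7 + 25) + 12112 = √18 + 12112 = 3*√2 + 12112 = 12112 + 3*√2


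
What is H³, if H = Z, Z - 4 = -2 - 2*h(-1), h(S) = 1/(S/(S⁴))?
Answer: 64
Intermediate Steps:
h(S) = S³ (h(S) = 1/(S/S⁴) = 1/(S⁻³) = S³)
Z = 4 (Z = 4 + (-2 - 2*(-1)³) = 4 + (-2 - 2*(-1)) = 4 + (-2 + 2) = 4 + 0 = 4)
H = 4
H³ = 4³ = 64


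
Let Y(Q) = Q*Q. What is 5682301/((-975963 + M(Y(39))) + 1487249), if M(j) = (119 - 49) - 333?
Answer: 5682301/511023 ≈ 11.119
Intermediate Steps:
Y(Q) = Q²
M(j) = -263 (M(j) = 70 - 333 = -263)
5682301/((-975963 + M(Y(39))) + 1487249) = 5682301/((-975963 - 263) + 1487249) = 5682301/(-976226 + 1487249) = 5682301/511023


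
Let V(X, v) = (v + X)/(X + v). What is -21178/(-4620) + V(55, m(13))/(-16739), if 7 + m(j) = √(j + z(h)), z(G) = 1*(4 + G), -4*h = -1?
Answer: 177246961/38667090 ≈ 4.5839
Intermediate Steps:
h = ¼ (h = -¼*(-1) = ¼ ≈ 0.25000)
z(G) = 4 + G
m(j) = -7 + √(17/4 + j) (m(j) = -7 + √(j + (4 + ¼)) = -7 + √(j + 17/4) = -7 + √(17/4 + j))
V(X, v) = 1 (V(X, v) = (X + v)/(X + v) = 1)
-21178/(-4620) + V(55, m(13))/(-16739) = -21178/(-4620) + 1/(-16739) = -21178*(-1/4620) + 1*(-1/16739) = 10589/2310 - 1/16739 = 177246961/38667090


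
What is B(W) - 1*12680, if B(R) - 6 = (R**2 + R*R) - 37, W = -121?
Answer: 16571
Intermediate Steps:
B(R) = -31 + 2*R**2 (B(R) = 6 + ((R**2 + R*R) - 37) = 6 + ((R**2 + R**2) - 37) = 6 + (2*R**2 - 37) = 6 + (-37 + 2*R**2) = -31 + 2*R**2)
B(W) - 1*12680 = (-31 + 2*(-121)**2) - 1*12680 = (-31 + 2*14641) - 12680 = (-31 + 29282) - 12680 = 29251 - 12680 = 16571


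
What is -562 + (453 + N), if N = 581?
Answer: 472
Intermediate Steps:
-562 + (453 + N) = -562 + (453 + 581) = -562 + 1034 = 472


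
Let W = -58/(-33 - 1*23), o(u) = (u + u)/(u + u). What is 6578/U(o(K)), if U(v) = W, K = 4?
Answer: 184184/29 ≈ 6351.2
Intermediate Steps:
o(u) = 1 (o(u) = (2*u)/((2*u)) = (2*u)*(1/(2*u)) = 1)
W = 29/28 (W = -58/(-33 - 23) = -58/(-56) = -58*(-1/56) = 29/28 ≈ 1.0357)
U(v) = 29/28
6578/U(o(K)) = 6578/(29/28) = 6578*(28/29) = 184184/29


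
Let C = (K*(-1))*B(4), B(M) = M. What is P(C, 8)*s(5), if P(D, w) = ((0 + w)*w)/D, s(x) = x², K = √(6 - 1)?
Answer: -80*√5 ≈ -178.89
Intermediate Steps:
K = √5 ≈ 2.2361
C = -4*√5 (C = (√5*(-1))*4 = -√5*4 = -4*√5 ≈ -8.9443)
P(D, w) = w²/D (P(D, w) = (w*w)/D = w²/D)
P(C, 8)*s(5) = (8²/(-4*√5))*5² = (-√5/20*64)*25 = -16*√5/5*25 = -80*√5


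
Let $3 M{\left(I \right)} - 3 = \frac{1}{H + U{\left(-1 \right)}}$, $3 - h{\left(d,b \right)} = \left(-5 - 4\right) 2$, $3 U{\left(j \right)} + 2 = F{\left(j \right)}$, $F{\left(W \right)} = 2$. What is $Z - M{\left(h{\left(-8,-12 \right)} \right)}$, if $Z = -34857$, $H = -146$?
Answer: $- \frac{15267803}{438} \approx -34858.0$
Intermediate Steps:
$U{\left(j \right)} = 0$ ($U{\left(j \right)} = - \frac{2}{3} + \frac{1}{3} \cdot 2 = - \frac{2}{3} + \frac{2}{3} = 0$)
$h{\left(d,b \right)} = 21$ ($h{\left(d,b \right)} = 3 - \left(-5 - 4\right) 2 = 3 - \left(-9\right) 2 = 3 - -18 = 3 + 18 = 21$)
$M{\left(I \right)} = \frac{437}{438}$ ($M{\left(I \right)} = 1 + \frac{1}{3 \left(-146 + 0\right)} = 1 + \frac{1}{3 \left(-146\right)} = 1 + \frac{1}{3} \left(- \frac{1}{146}\right) = 1 - \frac{1}{438} = \frac{437}{438}$)
$Z - M{\left(h{\left(-8,-12 \right)} \right)} = -34857 - \frac{437}{438} = - \frac{15267803}{438}$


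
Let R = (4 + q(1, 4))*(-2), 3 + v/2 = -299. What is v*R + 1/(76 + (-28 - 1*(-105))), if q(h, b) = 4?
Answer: 1478593/153 ≈ 9664.0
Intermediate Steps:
v = -604 (v = -6 + 2*(-299) = -6 - 598 = -604)
R = -16 (R = (4 + 4)*(-2) = 8*(-2) = -16)
v*R + 1/(76 + (-28 - 1*(-105))) = -604*(-16) + 1/(76 + (-28 - 1*(-105))) = 9664 + 1/(76 + (-28 + 105)) = 9664 + 1/(76 + 77) = 9664 + 1/153 = 1478593/153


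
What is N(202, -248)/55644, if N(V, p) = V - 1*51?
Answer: 151/55644 ≈ 0.0027137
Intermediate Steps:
N(V, p) = -51 + V (N(V, p) = V - 51 = -51 + V)
N(202, -248)/55644 = (-51 + 202)/55644 = 151*(1/55644) = 151/55644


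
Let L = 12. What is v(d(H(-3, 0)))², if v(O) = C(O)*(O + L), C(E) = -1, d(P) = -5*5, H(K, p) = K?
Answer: 169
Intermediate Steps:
d(P) = -25
v(O) = -12 - O (v(O) = -(O + 12) = -(12 + O) = -12 - O)
v(d(H(-3, 0)))² = (-12 - 1*(-25))² = (-12 + 25)² = 13² = 169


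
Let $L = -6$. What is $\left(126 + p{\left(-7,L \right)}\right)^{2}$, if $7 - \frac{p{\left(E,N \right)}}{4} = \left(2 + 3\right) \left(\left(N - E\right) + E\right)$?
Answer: $75076$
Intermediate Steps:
$p{\left(E,N \right)} = 28 - 20 N$ ($p{\left(E,N \right)} = 28 - 4 \left(2 + 3\right) \left(\left(N - E\right) + E\right) = 28 - 4 \cdot 5 N = 28 - 20 N$)
$\left(126 + p{\left(-7,L \right)}\right)^{2} = \left(126 + \left(28 - -120\right)\right)^{2} = \left(126 + \left(28 + 120\right)\right)^{2} = \left(126 + 148\right)^{2} = 274^{2} = 75076$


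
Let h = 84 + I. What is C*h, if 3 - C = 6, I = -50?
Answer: -102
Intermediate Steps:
C = -3 (C = 3 - 1*6 = 3 - 6 = -3)
h = 34 (h = 84 - 50 = 34)
C*h = -3*34 = -102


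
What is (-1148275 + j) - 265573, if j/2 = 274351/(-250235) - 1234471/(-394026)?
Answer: -69701866612042081/49299548055 ≈ -1.4138e+6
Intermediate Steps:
j = 200806423559/49299548055 (j = 2*(274351/(-250235) - 1234471/(-394026)) = 2*(274351*(-1/250235) - 1234471*(-1/394026)) = 2*(-274351/250235 + 1234471/394026) = 2*(200806423559/98599096110) = 200806423559/49299548055 ≈ 4.0732)
(-1148275 + j) - 265573 = (-1148275 + 200806423559/49299548055) - 265573 = -56609237736431566/49299548055 - 265573 = -69701866612042081/49299548055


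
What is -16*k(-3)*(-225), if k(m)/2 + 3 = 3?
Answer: 0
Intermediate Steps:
k(m) = 0 (k(m) = -6 + 2*3 = -6 + 6 = 0)
-16*k(-3)*(-225) = -16*0*(-225) = 0*(-225) = 0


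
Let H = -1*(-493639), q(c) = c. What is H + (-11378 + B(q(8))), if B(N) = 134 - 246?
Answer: 482149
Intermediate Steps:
B(N) = -112
H = 493639
H + (-11378 + B(q(8))) = 493639 + (-11378 - 112) = 493639 - 11490 = 482149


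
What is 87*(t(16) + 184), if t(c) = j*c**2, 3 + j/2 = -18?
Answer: -919416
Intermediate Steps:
j = -42 (j = -6 + 2*(-18) = -6 - 36 = -42)
t(c) = -42*c**2
87*(t(16) + 184) = 87*(-42*16**2 + 184) = 87*(-42*256 + 184) = 87*(-10752 + 184) = 87*(-10568) = -919416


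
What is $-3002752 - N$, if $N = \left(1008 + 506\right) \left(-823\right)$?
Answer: $-1756730$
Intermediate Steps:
$N = -1246022$ ($N = 1514 \left(-823\right) = -1246022$)
$-3002752 - N = -3002752 - -1246022 = -3002752 + 1246022 = -1756730$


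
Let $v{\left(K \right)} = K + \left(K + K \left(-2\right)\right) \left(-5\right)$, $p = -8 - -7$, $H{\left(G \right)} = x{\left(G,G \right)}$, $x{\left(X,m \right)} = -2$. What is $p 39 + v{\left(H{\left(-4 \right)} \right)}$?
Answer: $-51$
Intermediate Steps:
$H{\left(G \right)} = -2$
$p = -1$ ($p = -8 + 7 = -1$)
$v{\left(K \right)} = 6 K$ ($v{\left(K \right)} = K + \left(K - 2 K\right) \left(-5\right) = K + - K \left(-5\right) = K + 5 K = 6 K$)
$p 39 + v{\left(H{\left(-4 \right)} \right)} = \left(-1\right) 39 + 6 \left(-2\right) = -39 - 12 = -51$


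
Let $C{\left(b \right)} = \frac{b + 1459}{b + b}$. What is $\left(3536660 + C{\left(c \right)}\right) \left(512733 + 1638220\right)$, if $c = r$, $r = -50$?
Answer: $\frac{760715913005223}{100} \approx 7.6072 \cdot 10^{12}$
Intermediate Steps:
$c = -50$
$C{\left(b \right)} = \frac{1459 + b}{2 b}$
$\left(3536660 + C{\left(c \right)}\right) \left(512733 + 1638220\right) = \left(3536660 + \frac{1459 - 50}{2 \left(-50\right)}\right) \left(512733 + 1638220\right) = \left(3536660 + \frac{1}{2} \left(- \frac{1}{50}\right) 1409\right) 2150953 = \left(3536660 - \frac{1409}{100}\right) 2150953 = \frac{353664591}{100} \cdot 2150953 = \frac{760715913005223}{100}$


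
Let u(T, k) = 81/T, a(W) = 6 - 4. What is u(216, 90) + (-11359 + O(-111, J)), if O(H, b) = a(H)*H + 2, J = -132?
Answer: -92629/8 ≈ -11579.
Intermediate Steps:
a(W) = 2
O(H, b) = 2 + 2*H (O(H, b) = 2*H + 2 = 2 + 2*H)
u(216, 90) + (-11359 + O(-111, J)) = 81/216 + (-11359 + (2 + 2*(-111))) = 81*(1/216) + (-11359 + (2 - 222)) = 3/8 + (-11359 - 220) = 3/8 - 11579 = -92629/8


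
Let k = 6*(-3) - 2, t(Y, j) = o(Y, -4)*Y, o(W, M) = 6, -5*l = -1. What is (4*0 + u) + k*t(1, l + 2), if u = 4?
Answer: -116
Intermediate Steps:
l = 1/5 (l = -1/5*(-1) = 1/5 ≈ 0.20000)
t(Y, j) = 6*Y
k = -20 (k = -18 - 2 = -20)
(4*0 + u) + k*t(1, l + 2) = (4*0 + 4) - 120 = (0 + 4) - 20*6 = 4 - 120 = -116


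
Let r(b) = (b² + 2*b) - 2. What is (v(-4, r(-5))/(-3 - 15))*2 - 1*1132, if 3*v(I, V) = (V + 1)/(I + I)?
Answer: -122249/108 ≈ -1131.9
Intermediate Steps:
r(b) = -2 + b² + 2*b
v(I, V) = (1 + V)/(6*I) (v(I, V) = ((V + 1)/(I + I))/3 = ((1 + V)/((2*I)))/3 = ((1 + V)*(1/(2*I)))/3 = ((1 + V)/(2*I))/3 = (1 + V)/(6*I))
(v(-4, r(-5))/(-3 - 15))*2 - 1*1132 = (((⅙)*(1 + (-2 + (-5)² + 2*(-5)))/(-4))/(-3 - 15))*2 - 1*1132 = (((⅙)*(-¼)*(1 + (-2 + 25 - 10)))/(-18))*2 - 1132 = (((⅙)*(-¼)*(1 + 13))*(-1/18))*2 - 1132 = (((⅙)*(-¼)*14)*(-1/18))*2 - 1132 = -7/12*(-1/18)*2 - 1132 = (7/216)*2 - 1132 = 7/108 - 1132 = -122249/108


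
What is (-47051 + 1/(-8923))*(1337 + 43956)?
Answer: -19015635299682/8923 ≈ -2.1311e+9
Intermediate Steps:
(-47051 + 1/(-8923))*(1337 + 43956) = (-47051 - 1/8923)*45293 = -419836074/8923*45293 = -19015635299682/8923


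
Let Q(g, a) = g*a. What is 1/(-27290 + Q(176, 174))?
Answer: 1/3334 ≈ 0.00029994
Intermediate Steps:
Q(g, a) = a*g
1/(-27290 + Q(176, 174)) = 1/(-27290 + 174*176) = 1/(-27290 + 30624) = 1/3334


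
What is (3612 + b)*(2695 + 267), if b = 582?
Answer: 12422628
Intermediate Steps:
(3612 + b)*(2695 + 267) = (3612 + 582)*(2695 + 267) = 4194*2962 = 12422628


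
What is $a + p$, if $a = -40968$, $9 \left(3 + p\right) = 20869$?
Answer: $- \frac{347870}{9} \approx -38652.0$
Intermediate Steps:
$p = \frac{20842}{9}$ ($p = -3 + \frac{1}{9} \cdot 20869 = -3 + \frac{20869}{9} = \frac{20842}{9} \approx 2315.8$)
$a + p = -40968 + \frac{20842}{9} = - \frac{347870}{9}$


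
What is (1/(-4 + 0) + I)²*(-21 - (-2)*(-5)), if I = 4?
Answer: -6975/16 ≈ -435.94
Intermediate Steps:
(1/(-4 + 0) + I)²*(-21 - (-2)*(-5)) = (1/(-4 + 0) + 4)²*(-21 - (-2)*(-5)) = (1/(-4) + 4)²*(-21 - 1*10) = (-¼ + 4)²*(-21 - 10) = (15/4)²*(-31) = (225/16)*(-31) = -6975/16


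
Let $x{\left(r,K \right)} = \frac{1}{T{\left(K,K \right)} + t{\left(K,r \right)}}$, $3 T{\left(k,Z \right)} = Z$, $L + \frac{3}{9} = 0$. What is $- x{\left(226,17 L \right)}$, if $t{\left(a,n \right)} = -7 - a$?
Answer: $\frac{9}{29} \approx 0.31034$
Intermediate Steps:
$L = - \frac{1}{3}$ ($L = - \frac{1}{3} + 0 = - \frac{1}{3} \approx -0.33333$)
$T{\left(k,Z \right)} = \frac{Z}{3}$
$x{\left(r,K \right)} = \frac{1}{-7 - \frac{2 K}{3}}$ ($x{\left(r,K \right)} = \frac{1}{\frac{K}{3} - \left(7 + K\right)} = \frac{1}{-7 - \frac{2 K}{3}}$)
$- x{\left(226,17 L \right)} = - \frac{-3}{21 + 2 \cdot 17 \left(- \frac{1}{3}\right)} = - \frac{-3}{21 + 2 \left(- \frac{17}{3}\right)} = - \frac{-3}{21 - \frac{34}{3}} = - \frac{-3}{\frac{29}{3}} = - \frac{\left(-3\right) 3}{29} = \left(-1\right) \left(- \frac{9}{29}\right) = \frac{9}{29}$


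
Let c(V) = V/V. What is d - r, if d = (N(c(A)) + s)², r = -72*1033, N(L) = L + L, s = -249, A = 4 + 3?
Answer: 135385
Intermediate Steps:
A = 7
c(V) = 1
N(L) = 2*L
r = -74376
d = 61009 (d = (2*1 - 249)² = (2 - 249)² = (-247)² = 61009)
d - r = 61009 - 1*(-74376) = 61009 + 74376 = 135385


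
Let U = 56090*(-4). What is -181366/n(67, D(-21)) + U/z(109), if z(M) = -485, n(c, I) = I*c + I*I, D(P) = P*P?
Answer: 5017495957/10865358 ≈ 461.79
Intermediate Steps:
U = -224360
D(P) = P²
n(c, I) = I² + I*c (n(c, I) = I*c + I² = I² + I*c)
-181366/n(67, D(-21)) + U/z(109) = -181366*1/(441*((-21)² + 67)) - 224360/(-485) = -181366*1/(441*(441 + 67)) - 224360*(-1/485) = -181366/(441*508) + 44872/97 = -181366/224028 + 44872/97 = -181366*1/224028 + 44872/97 = -90683/112014 + 44872/97 = 5017495957/10865358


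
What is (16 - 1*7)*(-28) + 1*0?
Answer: -252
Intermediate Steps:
(16 - 1*7)*(-28) + 1*0 = (16 - 7)*(-28) + 0 = 9*(-28) + 0 = -252 + 0 = -252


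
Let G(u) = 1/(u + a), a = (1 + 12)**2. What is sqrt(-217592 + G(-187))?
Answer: I*sqrt(7833314)/6 ≈ 466.47*I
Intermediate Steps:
a = 169 (a = 13**2 = 169)
G(u) = 1/(169 + u) (G(u) = 1/(u + 169) = 1/(169 + u))
sqrt(-217592 + G(-187)) = sqrt(-217592 + 1/(169 - 187)) = sqrt(-217592 + 1/(-18)) = sqrt(-217592 - 1/18) = sqrt(-3916657/18) = I*sqrt(7833314)/6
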